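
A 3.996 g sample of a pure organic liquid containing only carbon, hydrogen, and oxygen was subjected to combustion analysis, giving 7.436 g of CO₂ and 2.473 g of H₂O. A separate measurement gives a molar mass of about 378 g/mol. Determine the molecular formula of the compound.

C16H26O10

mol C = 7.436 g CO₂ ÷ 44.009 g/mol = 0.16897 mol
mol H = 2 × 2.473 g H₂O ÷ 18.015 g/mol = 0.27455 mol
mass O = 3.996 − (2.0294 + 0.27675) = 1.6898 g → mol O = 1.6898 ÷ 15.999 = 0.10562 mol
Divide by the smallest (0.10562 mol): C 1.600, H 2.599, O 1.000
Multiplying each by 5 gives whole numbers: C 8.00, H 13.00, O 5.00
Empirical formula: C8H13O5
Empirical-formula mass = 189.19 g/mol; 378 ÷ 189.19 ≈ 2, so the molecular formula is C16H26O10.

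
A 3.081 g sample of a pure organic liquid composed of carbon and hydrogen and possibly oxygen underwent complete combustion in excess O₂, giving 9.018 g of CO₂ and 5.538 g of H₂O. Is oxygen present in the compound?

mol C = 9.018 g CO₂ ÷ 44.009 g/mol = 0.20491 mol
mol H = 2 × 5.538 g H₂O ÷ 18.015 g/mol = 0.61482 mol
C and H together account for 3.0809 g — essentially the entire 3.081 g sample — so the compound contains no oxygen.

no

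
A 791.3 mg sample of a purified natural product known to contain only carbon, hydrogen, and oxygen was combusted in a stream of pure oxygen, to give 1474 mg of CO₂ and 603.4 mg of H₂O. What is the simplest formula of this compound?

C5H10O3

mol C = 1.474 g CO₂ ÷ 44.009 g/mol = 0.033493 mol
mol H = 2 × 0.6034 g H₂O ÷ 18.015 g/mol = 0.066989 mol
mass O = 0.7913 − (0.40229 + 0.067525) = 0.32149 g → mol O = 0.32149 ÷ 15.999 = 0.020094 mol
Divide by the smallest (0.020094 mol): C 1.667, H 3.334, O 1.000
Multiplying each by 3 gives whole numbers: C 5.00, H 10.00, O 3.00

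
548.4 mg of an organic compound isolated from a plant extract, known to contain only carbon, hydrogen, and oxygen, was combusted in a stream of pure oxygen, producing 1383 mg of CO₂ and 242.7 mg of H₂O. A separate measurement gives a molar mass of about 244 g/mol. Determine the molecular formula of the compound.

mol C = 1.383 g CO₂ ÷ 44.009 g/mol = 0.031425 mol
mol H = 2 × 0.2427 g H₂O ÷ 18.015 g/mol = 0.026944 mol
mass O = 0.5484 − (0.37745 + 0.027160) = 0.14379 g → mol O = 0.14379 ÷ 15.999 = 0.0089874 mol
Divide by the smallest (0.0089874 mol): C 3.497, H 2.998, O 1.000
Multiplying each by 2 gives whole numbers: C 6.99, H 6.00, O 2.00
Empirical formula: C7H6O2
Empirical-formula mass = 122.12 g/mol; 244 ÷ 122.12 ≈ 2, so the molecular formula is C14H12O4.

C14H12O4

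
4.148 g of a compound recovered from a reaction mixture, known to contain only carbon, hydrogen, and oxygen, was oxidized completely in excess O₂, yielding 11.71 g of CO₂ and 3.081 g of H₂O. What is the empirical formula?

mol C = 11.71 g CO₂ ÷ 44.009 g/mol = 0.26608 mol
mol H = 2 × 3.081 g H₂O ÷ 18.015 g/mol = 0.34205 mol
mass O = 4.148 − (3.1959 + 0.34478) = 0.60731 g → mol O = 0.60731 ÷ 15.999 = 0.037959 mol
Divide by the smallest (0.037959 mol): C 7.010, H 9.011, O 1.000

C7H9O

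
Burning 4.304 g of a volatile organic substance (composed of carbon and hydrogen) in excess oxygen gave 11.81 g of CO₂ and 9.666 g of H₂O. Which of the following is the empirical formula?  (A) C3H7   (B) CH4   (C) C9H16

(B) CH4

mol C = 11.81 g CO₂ ÷ 44.009 g/mol = 0.26835 mol
mol H = 2 × 9.666 g H₂O ÷ 18.015 g/mol = 1.0731 mol
Divide by the smallest (0.26835 mol): C 1.000, H 3.999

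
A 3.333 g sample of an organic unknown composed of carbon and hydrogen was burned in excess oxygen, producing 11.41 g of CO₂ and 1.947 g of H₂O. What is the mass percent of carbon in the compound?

93.43%

mol C = 11.41 g CO₂ ÷ 44.009 g/mol = 0.25927 mol
mol H = 2 × 1.947 g H₂O ÷ 18.015 g/mol = 0.21615 mol
mass % C = 3.1140 g ÷ 3.333 g × 100%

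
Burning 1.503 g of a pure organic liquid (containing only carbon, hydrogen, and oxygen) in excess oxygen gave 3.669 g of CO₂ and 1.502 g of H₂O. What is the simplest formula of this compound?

mol C = 3.669 g CO₂ ÷ 44.009 g/mol = 0.083369 mol
mol H = 2 × 1.502 g H₂O ÷ 18.015 g/mol = 0.16675 mol
mass O = 1.503 − (1.0013 + 0.16808) = 0.33357 g → mol O = 0.33357 ÷ 15.999 = 0.020849 mol
Divide by the smallest (0.020849 mol): C 3.999, H 7.998, O 1.000

C4H8O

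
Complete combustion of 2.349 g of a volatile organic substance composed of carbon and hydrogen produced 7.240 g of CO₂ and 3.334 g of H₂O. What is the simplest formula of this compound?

mol C = 7.240 g CO₂ ÷ 44.009 g/mol = 0.16451 mol
mol H = 2 × 3.334 g H₂O ÷ 18.015 g/mol = 0.37014 mol
Divide by the smallest (0.16451 mol): C 1.000, H 2.250
Multiplying each by 4 gives whole numbers: C 4.00, H 9.00

C4H9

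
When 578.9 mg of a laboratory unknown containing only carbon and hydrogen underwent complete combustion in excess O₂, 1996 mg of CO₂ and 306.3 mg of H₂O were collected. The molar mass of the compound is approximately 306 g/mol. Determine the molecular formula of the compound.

mol C = 1.996 g CO₂ ÷ 44.009 g/mol = 0.045354 mol
mol H = 2 × 0.3063 g H₂O ÷ 18.015 g/mol = 0.034005 mol
Divide by the smallest (0.034005 mol): C 1.334, H 1.000
Multiplying each by 3 gives whole numbers: C 4.00, H 3.00
Empirical formula: C4H3
Empirical-formula mass = 51.07 g/mol; 306 ÷ 51.07 ≈ 6, so the molecular formula is C24H18.

C24H18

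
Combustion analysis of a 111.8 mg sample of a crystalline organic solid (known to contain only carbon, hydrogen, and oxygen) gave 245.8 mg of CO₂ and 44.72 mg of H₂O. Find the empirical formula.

C9H8O4

mol C = 0.2458 g CO₂ ÷ 44.009 g/mol = 0.0055852 mol
mol H = 2 × 0.04472 g H₂O ÷ 18.015 g/mol = 0.0049648 mol
mass O = 0.1118 − (0.067084 + 0.0050045) = 0.039711 g → mol O = 0.039711 ÷ 15.999 = 0.0024821 mol
Divide by the smallest (0.0024821 mol): C 2.250, H 2.000, O 1.000
Multiplying each by 4 gives whole numbers: C 9.00, H 8.00, O 4.00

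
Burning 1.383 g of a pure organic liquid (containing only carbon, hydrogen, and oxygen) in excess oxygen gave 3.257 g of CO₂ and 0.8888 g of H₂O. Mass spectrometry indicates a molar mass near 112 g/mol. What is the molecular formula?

C6H8O2

mol C = 3.257 g CO₂ ÷ 44.009 g/mol = 0.074008 mol
mol H = 2 × 0.8888 g H₂O ÷ 18.015 g/mol = 0.098673 mol
mass O = 1.383 − (0.88891 + 0.099463) = 0.39463 g → mol O = 0.39463 ÷ 15.999 = 0.024666 mol
Divide by the smallest (0.024666 mol): C 3.000, H 4.000, O 1.000
Empirical formula: C3H4O
Empirical-formula mass = 56.06 g/mol; 112 ÷ 56.06 ≈ 2, so the molecular formula is C6H8O2.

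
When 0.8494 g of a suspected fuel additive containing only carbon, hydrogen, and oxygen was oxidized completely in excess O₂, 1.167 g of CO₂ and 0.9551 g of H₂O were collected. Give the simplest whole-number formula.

mol C = 1.167 g CO₂ ÷ 44.009 g/mol = 0.026517 mol
mol H = 2 × 0.9551 g H₂O ÷ 18.015 g/mol = 0.10603 mol
mass O = 0.8494 − (0.31850 + 0.10688) = 0.42402 g → mol O = 0.42402 ÷ 15.999 = 0.026503 mol
Divide by the smallest (0.026503 mol): C 1.001, H 4.001, O 1.000

CH4O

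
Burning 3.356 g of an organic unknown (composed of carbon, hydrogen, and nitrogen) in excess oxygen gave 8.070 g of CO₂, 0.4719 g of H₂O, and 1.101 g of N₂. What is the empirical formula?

mol C = 8.070 g CO₂ ÷ 44.009 g/mol = 0.18337 mol
mol H = 2 × 0.4719 g H₂O ÷ 18.015 g/mol = 0.052390 mol
mol N = 2 × 1.101 g N₂ ÷ 28.014 g/mol = 0.078604 mol
Divide by the smallest (0.052390 mol): C 3.500, H 1.000, N 1.500
Multiplying each by 2 gives whole numbers: C 7.00, H 2.00, N 3.00

C7H2N3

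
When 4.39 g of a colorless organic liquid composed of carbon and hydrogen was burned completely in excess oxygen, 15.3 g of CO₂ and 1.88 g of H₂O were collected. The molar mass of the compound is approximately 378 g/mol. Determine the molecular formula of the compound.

C30H18

mol C = 15.3 g CO₂ ÷ 44.009 g/mol = 0.3477 mol
mol H = 2 × 1.88 g H₂O ÷ 18.015 g/mol = 0.2087 mol
Divide by the smallest (0.2087 mol): C 1.666, H 1.000
Multiplying each by 3 gives whole numbers: C 5.00, H 3.00
Empirical formula: C5H3
Empirical-formula mass = 63.08 g/mol; 378 ÷ 63.08 ≈ 6, so the molecular formula is C30H18.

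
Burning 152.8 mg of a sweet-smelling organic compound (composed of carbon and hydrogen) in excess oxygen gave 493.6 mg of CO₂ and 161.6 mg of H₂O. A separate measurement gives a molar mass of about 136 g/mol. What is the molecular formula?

mol C = 0.4936 g CO₂ ÷ 44.009 g/mol = 0.011216 mol
mol H = 2 × 0.1616 g H₂O ÷ 18.015 g/mol = 0.017941 mol
Divide by the smallest (0.011216 mol): C 1.000, H 1.600
Multiplying each by 5 gives whole numbers: C 5.00, H 8.00
Empirical formula: C5H8
Empirical-formula mass = 68.12 g/mol; 136 ÷ 68.12 ≈ 2, so the molecular formula is C10H16.

C10H16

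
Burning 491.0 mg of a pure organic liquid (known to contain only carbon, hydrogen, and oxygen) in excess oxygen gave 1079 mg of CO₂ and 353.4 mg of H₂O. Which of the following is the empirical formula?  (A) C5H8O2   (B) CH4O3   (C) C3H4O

mol C = 1.079 g CO₂ ÷ 44.009 g/mol = 0.024518 mol
mol H = 2 × 0.3534 g H₂O ÷ 18.015 g/mol = 0.039234 mol
mass O = 0.4910 − (0.29448 + 0.039548) = 0.15697 g → mol O = 0.15697 ÷ 15.999 = 0.0098112 mol
Divide by the smallest (0.0098112 mol): C 2.499, H 3.999, O 1.000
Multiplying each by 2 gives whole numbers: C 5.00, H 8.00, O 2.00

(A) C5H8O2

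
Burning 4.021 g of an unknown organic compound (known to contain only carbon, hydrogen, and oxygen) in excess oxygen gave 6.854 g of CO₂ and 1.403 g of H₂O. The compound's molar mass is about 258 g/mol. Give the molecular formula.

mol C = 6.854 g CO₂ ÷ 44.009 g/mol = 0.15574 mol
mol H = 2 × 1.403 g H₂O ÷ 18.015 g/mol = 0.15576 mol
mass O = 4.021 − (1.8706 + 0.15701) = 1.9934 g → mol O = 1.9934 ÷ 15.999 = 0.12459 mol
Divide by the smallest (0.12459 mol): C 1.250, H 1.250, O 1.000
Multiplying each by 4 gives whole numbers: C 5.00, H 5.00, O 4.00
Empirical formula: C5H5O4
Empirical-formula mass = 129.09 g/mol; 258 ÷ 129.09 ≈ 2, so the molecular formula is C10H10O8.

C10H10O8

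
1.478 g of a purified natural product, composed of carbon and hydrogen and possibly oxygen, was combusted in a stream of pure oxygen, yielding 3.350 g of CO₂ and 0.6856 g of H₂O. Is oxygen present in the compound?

yes

mol C = 3.350 g CO₂ ÷ 44.009 g/mol = 0.076121 mol
mol H = 2 × 0.6856 g H₂O ÷ 18.015 g/mol = 0.076114 mol
C and H account for only 0.99101 g of the 1.478 g sample; the remaining 0.48699 g must be oxygen.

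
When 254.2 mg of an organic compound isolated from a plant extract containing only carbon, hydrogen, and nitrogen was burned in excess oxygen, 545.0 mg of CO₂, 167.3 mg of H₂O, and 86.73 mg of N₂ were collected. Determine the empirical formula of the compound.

mol C = 0.5450 g CO₂ ÷ 44.009 g/mol = 0.012384 mol
mol H = 2 × 0.1673 g H₂O ÷ 18.015 g/mol = 0.018573 mol
mol N = 2 × 0.08673 g N₂ ÷ 28.014 g/mol = 0.0061919 mol
Divide by the smallest (0.0061919 mol): C 2.000, H 3.000, N 1.000

C2H3N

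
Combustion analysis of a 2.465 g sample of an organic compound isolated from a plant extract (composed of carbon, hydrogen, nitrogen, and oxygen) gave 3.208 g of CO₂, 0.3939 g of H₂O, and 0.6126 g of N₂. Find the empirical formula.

C5H3N3O4

mol C = 3.208 g CO₂ ÷ 44.009 g/mol = 0.072894 mol
mol H = 2 × 0.3939 g H₂O ÷ 18.015 g/mol = 0.043730 mol
mol N = 2 × 0.6126 g N₂ ÷ 28.014 g/mol = 0.043735 mol
mass O = 2.465 − (0.87553 + 0.044080 + 0.61260) = 0.93279 g → mol O = 0.93279 ÷ 15.999 = 0.058303 mol
Divide by the smallest (0.043730 mol): C 1.667, H 1.000, N 1.000, O 1.333
Multiplying each by 3 gives whole numbers: C 5.00, H 3.00, N 3.00, O 4.00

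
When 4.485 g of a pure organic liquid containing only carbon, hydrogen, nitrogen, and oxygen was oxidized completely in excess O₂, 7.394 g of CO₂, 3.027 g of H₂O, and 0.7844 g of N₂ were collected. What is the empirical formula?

C6H12N2O3

mol C = 7.394 g CO₂ ÷ 44.009 g/mol = 0.16801 mol
mol H = 2 × 3.027 g H₂O ÷ 18.015 g/mol = 0.33605 mol
mol N = 2 × 0.7844 g N₂ ÷ 28.014 g/mol = 0.056001 mol
mass O = 4.485 − (2.0180 + 0.33874 + 0.78440) = 1.3439 g → mol O = 1.3439 ÷ 15.999 = 0.083998 mol
Divide by the smallest (0.056001 mol): C 3.000, H 6.001, N 1.000, O 1.500
Multiplying each by 2 gives whole numbers: C 6.00, H 12.00, N 2.00, O 3.00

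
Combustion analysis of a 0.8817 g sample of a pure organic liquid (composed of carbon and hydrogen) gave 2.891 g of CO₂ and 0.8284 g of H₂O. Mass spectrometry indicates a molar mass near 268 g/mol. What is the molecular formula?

C20H28

mol C = 2.891 g CO₂ ÷ 44.009 g/mol = 0.065691 mol
mol H = 2 × 0.8284 g H₂O ÷ 18.015 g/mol = 0.091968 mol
Divide by the smallest (0.065691 mol): C 1.000, H 1.400
Multiplying each by 5 gives whole numbers: C 5.00, H 7.00
Empirical formula: C5H7
Empirical-formula mass = 67.11 g/mol; 268 ÷ 67.11 ≈ 4, so the molecular formula is C20H28.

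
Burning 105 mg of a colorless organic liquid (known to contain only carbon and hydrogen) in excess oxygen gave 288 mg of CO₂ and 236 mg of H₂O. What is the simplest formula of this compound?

CH4

mol C = 0.288 g CO₂ ÷ 44.009 g/mol = 0.006544 mol
mol H = 2 × 0.236 g H₂O ÷ 18.015 g/mol = 0.02620 mol
Divide by the smallest (0.006544 mol): C 1.000, H 4.004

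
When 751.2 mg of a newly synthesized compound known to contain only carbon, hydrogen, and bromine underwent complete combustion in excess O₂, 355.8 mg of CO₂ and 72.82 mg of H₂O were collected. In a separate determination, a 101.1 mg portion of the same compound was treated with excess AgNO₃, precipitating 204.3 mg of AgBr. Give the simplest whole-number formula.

CHBr

mol C = 0.3558 g CO₂ ÷ 44.009 g/mol = 0.0080847 mol
mol H = 2 × 0.07282 g H₂O ÷ 18.015 g/mol = 0.0080844 mol
From the AgBr data: mol Br per gram of compound = (0.2043 ÷ 187.772) ÷ 0.1011 = 0.010762 mol/g, so in the 0.7512 g combustion sample mol Br = 0.0080843 mol
Divide by the smallest (0.0080843 mol): C 1.000, H 1.000, Br 1.000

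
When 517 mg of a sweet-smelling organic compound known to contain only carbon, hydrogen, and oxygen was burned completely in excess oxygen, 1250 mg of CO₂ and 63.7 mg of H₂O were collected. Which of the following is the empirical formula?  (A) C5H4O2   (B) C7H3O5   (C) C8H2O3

mol C = 1.25 g CO₂ ÷ 44.009 g/mol = 0.02840 mol
mol H = 2 × 0.0637 g H₂O ÷ 18.015 g/mol = 0.007072 mol
mass O = 0.517 − (0.3412 + 0.007128) = 0.1687 g → mol O = 0.1687 ÷ 15.999 = 0.01055 mol
Divide by the smallest (0.007072 mol): C 4.016, H 1.000, O 1.491
Multiplying each by 2 gives whole numbers: C 8.03, H 2.00, O 2.98

(C) C8H2O3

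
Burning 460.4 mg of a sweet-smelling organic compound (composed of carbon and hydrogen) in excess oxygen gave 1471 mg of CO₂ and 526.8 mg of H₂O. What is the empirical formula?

mol C = 1.471 g CO₂ ÷ 44.009 g/mol = 0.033425 mol
mol H = 2 × 0.5268 g H₂O ÷ 18.015 g/mol = 0.058485 mol
Divide by the smallest (0.033425 mol): C 1.000, H 1.750
Multiplying each by 4 gives whole numbers: C 4.00, H 7.00

C4H7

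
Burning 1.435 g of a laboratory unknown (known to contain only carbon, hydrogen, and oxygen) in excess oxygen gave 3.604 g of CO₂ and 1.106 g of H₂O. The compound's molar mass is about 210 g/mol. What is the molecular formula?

mol C = 3.604 g CO₂ ÷ 44.009 g/mol = 0.081892 mol
mol H = 2 × 1.106 g H₂O ÷ 18.015 g/mol = 0.12279 mol
mass O = 1.435 − (0.98361 + 0.12377) = 0.32762 g → mol O = 0.32762 ÷ 15.999 = 0.020478 mol
Divide by the smallest (0.020478 mol): C 3.999, H 5.996, O 1.000
Empirical formula: C4H6O
Empirical-formula mass = 70.09 g/mol; 210 ÷ 70.09 ≈ 3, so the molecular formula is C12H18O3.

C12H18O3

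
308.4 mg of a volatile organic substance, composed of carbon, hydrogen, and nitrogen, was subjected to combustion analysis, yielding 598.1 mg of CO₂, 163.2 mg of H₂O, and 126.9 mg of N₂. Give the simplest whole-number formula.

C3H4N2

mol C = 0.5981 g CO₂ ÷ 44.009 g/mol = 0.013590 mol
mol H = 2 × 0.1632 g H₂O ÷ 18.015 g/mol = 0.018118 mol
mol N = 2 × 0.1269 g N₂ ÷ 28.014 g/mol = 0.0090598 mol
Divide by the smallest (0.0090598 mol): C 1.500, H 2.000, N 1.000
Multiplying each by 2 gives whole numbers: C 3.00, H 4.00, N 2.00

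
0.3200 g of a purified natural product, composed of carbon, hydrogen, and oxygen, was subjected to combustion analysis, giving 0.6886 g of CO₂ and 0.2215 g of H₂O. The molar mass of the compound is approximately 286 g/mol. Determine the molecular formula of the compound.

C14H22O6

mol C = 0.6886 g CO₂ ÷ 44.009 g/mol = 0.015647 mol
mol H = 2 × 0.2215 g H₂O ÷ 18.015 g/mol = 0.024591 mol
mass O = 0.3200 − (0.18793 + 0.024787) = 0.10728 g → mol O = 0.10728 ÷ 15.999 = 0.0067054 mol
Divide by the smallest (0.0067054 mol): C 2.333, H 3.667, O 1.000
Multiplying each by 3 gives whole numbers: C 7.00, H 11.00, O 3.00
Empirical formula: C7H11O3
Empirical-formula mass = 143.16 g/mol; 286 ÷ 143.16 ≈ 2, so the molecular formula is C14H22O6.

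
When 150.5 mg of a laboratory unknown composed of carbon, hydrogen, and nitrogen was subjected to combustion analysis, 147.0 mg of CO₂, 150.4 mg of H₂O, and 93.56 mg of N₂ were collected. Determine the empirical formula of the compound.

CH5N2

mol C = 0.1470 g CO₂ ÷ 44.009 g/mol = 0.0033402 mol
mol H = 2 × 0.1504 g H₂O ÷ 18.015 g/mol = 0.016697 mol
mol N = 2 × 0.09356 g N₂ ÷ 28.014 g/mol = 0.0066795 mol
Divide by the smallest (0.0033402 mol): C 1.000, H 4.999, N 2.000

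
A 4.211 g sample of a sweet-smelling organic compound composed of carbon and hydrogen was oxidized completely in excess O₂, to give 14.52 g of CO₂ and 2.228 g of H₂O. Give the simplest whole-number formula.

C4H3

mol C = 14.52 g CO₂ ÷ 44.009 g/mol = 0.32993 mol
mol H = 2 × 2.228 g H₂O ÷ 18.015 g/mol = 0.24735 mol
Divide by the smallest (0.24735 mol): C 1.334, H 1.000
Multiplying each by 3 gives whole numbers: C 4.00, H 3.00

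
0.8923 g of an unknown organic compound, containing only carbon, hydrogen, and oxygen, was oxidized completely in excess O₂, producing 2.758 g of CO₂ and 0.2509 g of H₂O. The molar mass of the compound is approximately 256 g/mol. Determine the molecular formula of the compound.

mol C = 2.758 g CO₂ ÷ 44.009 g/mol = 0.062669 mol
mol H = 2 × 0.2509 g H₂O ÷ 18.015 g/mol = 0.027855 mol
mass O = 0.8923 − (0.75272 + 0.028077) = 0.11151 g → mol O = 0.11151 ÷ 15.999 = 0.0069695 mol
Divide by the smallest (0.0069695 mol): C 8.992, H 3.997, O 1.000
Empirical formula: C9H4O
Empirical-formula mass = 128.13 g/mol; 256 ÷ 128.13 ≈ 2, so the molecular formula is C18H8O2.

C18H8O2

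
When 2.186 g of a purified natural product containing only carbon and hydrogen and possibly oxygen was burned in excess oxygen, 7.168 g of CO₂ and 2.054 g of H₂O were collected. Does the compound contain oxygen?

mol C = 7.168 g CO₂ ÷ 44.009 g/mol = 0.16288 mol
mol H = 2 × 2.054 g H₂O ÷ 18.015 g/mol = 0.22803 mol
C and H together account for 2.1862 g — essentially the entire 2.186 g sample — so the compound contains no oxygen.

no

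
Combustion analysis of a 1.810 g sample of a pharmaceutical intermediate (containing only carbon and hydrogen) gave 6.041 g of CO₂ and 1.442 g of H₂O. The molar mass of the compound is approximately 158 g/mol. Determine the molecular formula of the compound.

mol C = 6.041 g CO₂ ÷ 44.009 g/mol = 0.13727 mol
mol H = 2 × 1.442 g H₂O ÷ 18.015 g/mol = 0.16009 mol
Divide by the smallest (0.13727 mol): C 1.000, H 1.166
Multiplying each by 6 gives whole numbers: C 6.00, H 7.00
Empirical formula: C6H7
Empirical-formula mass = 79.12 g/mol; 158 ÷ 79.12 ≈ 2, so the molecular formula is C12H14.

C12H14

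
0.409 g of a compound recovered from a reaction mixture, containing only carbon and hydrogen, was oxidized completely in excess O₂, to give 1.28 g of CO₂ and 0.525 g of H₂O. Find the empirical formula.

CH2

mol C = 1.28 g CO₂ ÷ 44.009 g/mol = 0.02908 mol
mol H = 2 × 0.525 g H₂O ÷ 18.015 g/mol = 0.05828 mol
Divide by the smallest (0.02908 mol): C 1.000, H 2.004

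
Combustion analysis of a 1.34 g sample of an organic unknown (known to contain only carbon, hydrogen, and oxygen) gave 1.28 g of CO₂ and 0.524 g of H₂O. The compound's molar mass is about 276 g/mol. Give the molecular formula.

C6H12O12

mol C = 1.28 g CO₂ ÷ 44.009 g/mol = 0.02908 mol
mol H = 2 × 0.524 g H₂O ÷ 18.015 g/mol = 0.05817 mol
mass O = 1.34 − (0.3493 + 0.05864) = 0.9320 g → mol O = 0.9320 ÷ 15.999 = 0.05825 mol
Divide by the smallest (0.02908 mol): C 1.000, H 2.000, O 2.003
Empirical formula: CH2O2
Empirical-formula mass = 46.02 g/mol; 276 ÷ 46.02 ≈ 6, so the molecular formula is C6H12O12.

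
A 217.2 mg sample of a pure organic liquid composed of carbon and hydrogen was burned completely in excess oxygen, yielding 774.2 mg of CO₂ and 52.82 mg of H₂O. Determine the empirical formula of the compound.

mol C = 0.7742 g CO₂ ÷ 44.009 g/mol = 0.017592 mol
mol H = 2 × 0.05282 g H₂O ÷ 18.015 g/mol = 0.0058640 mol
Divide by the smallest (0.0058640 mol): C 3.000, H 1.000

C3H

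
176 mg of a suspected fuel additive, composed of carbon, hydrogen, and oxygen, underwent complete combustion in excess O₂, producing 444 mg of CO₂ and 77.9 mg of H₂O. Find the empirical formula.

mol C = 0.444 g CO₂ ÷ 44.009 g/mol = 0.01009 mol
mol H = 2 × 0.0779 g H₂O ÷ 18.015 g/mol = 0.008648 mol
mass O = 0.176 − (0.1212 + 0.008718) = 0.04611 g → mol O = 0.04611 ÷ 15.999 = 0.002882 mol
Divide by the smallest (0.002882 mol): C 3.501, H 3.001, O 1.000
Multiplying each by 2 gives whole numbers: C 7.00, H 6.00, O 2.00

C7H6O2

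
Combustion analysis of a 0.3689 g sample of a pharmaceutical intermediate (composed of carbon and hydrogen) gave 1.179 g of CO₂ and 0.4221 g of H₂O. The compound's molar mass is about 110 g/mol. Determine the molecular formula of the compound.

C8H14

mol C = 1.179 g CO₂ ÷ 44.009 g/mol = 0.026790 mol
mol H = 2 × 0.4221 g H₂O ÷ 18.015 g/mol = 0.046861 mol
Divide by the smallest (0.026790 mol): C 1.000, H 1.749
Multiplying each by 4 gives whole numbers: C 4.00, H 7.00
Empirical formula: C4H7
Empirical-formula mass = 55.10 g/mol; 110 ÷ 55.10 ≈ 2, so the molecular formula is C8H14.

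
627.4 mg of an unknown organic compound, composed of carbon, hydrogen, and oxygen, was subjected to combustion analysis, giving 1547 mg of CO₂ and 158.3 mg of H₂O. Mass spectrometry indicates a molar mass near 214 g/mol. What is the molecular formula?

C12H6O4

mol C = 1.547 g CO₂ ÷ 44.009 g/mol = 0.035152 mol
mol H = 2 × 0.1583 g H₂O ÷ 18.015 g/mol = 0.017574 mol
mass O = 0.6274 − (0.42221 + 0.017715) = 0.18748 g → mol O = 0.18748 ÷ 15.999 = 0.011718 mol
Divide by the smallest (0.011718 mol): C 3.000, H 1.500, O 1.000
Multiplying each by 2 gives whole numbers: C 6.00, H 3.00, O 2.00
Empirical formula: C6H3O2
Empirical-formula mass = 107.09 g/mol; 214 ÷ 107.09 ≈ 2, so the molecular formula is C12H6O4.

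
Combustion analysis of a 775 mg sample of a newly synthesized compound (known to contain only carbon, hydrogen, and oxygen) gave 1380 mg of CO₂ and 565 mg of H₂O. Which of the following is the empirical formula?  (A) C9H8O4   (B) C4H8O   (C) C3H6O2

mol C = 1.38 g CO₂ ÷ 44.009 g/mol = 0.03136 mol
mol H = 2 × 0.565 g H₂O ÷ 18.015 g/mol = 0.06273 mol
mass O = 0.775 − (0.3766 + 0.06323) = 0.3351 g → mol O = 0.3351 ÷ 15.999 = 0.02095 mol
Divide by the smallest (0.02095 mol): C 1.497, H 2.994, O 1.000
Multiplying each by 2 gives whole numbers: C 2.99, H 5.99, O 2.00

(C) C3H6O2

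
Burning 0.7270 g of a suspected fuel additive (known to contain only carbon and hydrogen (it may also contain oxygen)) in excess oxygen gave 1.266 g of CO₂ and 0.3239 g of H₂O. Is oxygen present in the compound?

mol C = 1.266 g CO₂ ÷ 44.009 g/mol = 0.028767 mol
mol H = 2 × 0.3239 g H₂O ÷ 18.015 g/mol = 0.035959 mol
C and H account for only 0.38177 g of the 0.7270 g sample; the remaining 0.34523 g must be oxygen.

yes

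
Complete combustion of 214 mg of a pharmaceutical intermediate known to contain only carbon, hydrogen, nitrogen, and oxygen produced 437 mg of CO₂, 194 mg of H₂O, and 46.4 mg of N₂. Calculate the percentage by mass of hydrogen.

10.1%

mol C = 0.437 g CO₂ ÷ 44.009 g/mol = 0.009930 mol
mol H = 2 × 0.194 g H₂O ÷ 18.015 g/mol = 0.02154 mol
mol N = 2 × 0.0464 g N₂ ÷ 28.014 g/mol = 0.003313 mol
mass O = 0.214 − (0.1193 + 0.02171 + 0.04640) = 0.02662 g → mol O = 0.02662 ÷ 15.999 = 0.001664 mol
mass % H = 0.02171 g ÷ 0.214 g × 100%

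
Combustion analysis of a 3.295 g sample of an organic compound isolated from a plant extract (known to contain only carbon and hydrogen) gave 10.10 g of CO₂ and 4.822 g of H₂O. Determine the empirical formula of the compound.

C3H7

mol C = 10.10 g CO₂ ÷ 44.009 g/mol = 0.22950 mol
mol H = 2 × 4.822 g H₂O ÷ 18.015 g/mol = 0.53533 mol
Divide by the smallest (0.22950 mol): C 1.000, H 2.333
Multiplying each by 3 gives whole numbers: C 3.00, H 7.00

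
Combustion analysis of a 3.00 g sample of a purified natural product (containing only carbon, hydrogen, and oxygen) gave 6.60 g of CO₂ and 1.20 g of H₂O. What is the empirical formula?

C9H8O4

mol C = 6.60 g CO₂ ÷ 44.009 g/mol = 0.1500 mol
mol H = 2 × 1.20 g H₂O ÷ 18.015 g/mol = 0.1332 mol
mass O = 3.00 − (1.801 + 0.1343) = 1.064 g → mol O = 1.064 ÷ 15.999 = 0.06653 mol
Divide by the smallest (0.06653 mol): C 2.254, H 2.002, O 1.000
Multiplying each by 4 gives whole numbers: C 9.02, H 8.01, O 4.00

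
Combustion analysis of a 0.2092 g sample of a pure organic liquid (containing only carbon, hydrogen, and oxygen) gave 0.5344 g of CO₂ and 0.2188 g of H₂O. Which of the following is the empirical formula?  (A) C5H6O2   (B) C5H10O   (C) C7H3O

mol C = 0.5344 g CO₂ ÷ 44.009 g/mol = 0.012143 mol
mol H = 2 × 0.2188 g H₂O ÷ 18.015 g/mol = 0.024291 mol
mass O = 0.2092 − (0.14585 + 0.024485) = 0.038866 g → mol O = 0.038866 ÷ 15.999 = 0.0024293 mol
Divide by the smallest (0.0024293 mol): C 4.999, H 9.999, O 1.000

(B) C5H10O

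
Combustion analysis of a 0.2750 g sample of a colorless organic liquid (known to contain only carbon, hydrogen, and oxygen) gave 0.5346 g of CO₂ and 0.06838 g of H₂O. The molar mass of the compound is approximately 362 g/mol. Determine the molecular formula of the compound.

C16H10O10

mol C = 0.5346 g CO₂ ÷ 44.009 g/mol = 0.012148 mol
mol H = 2 × 0.06838 g H₂O ÷ 18.015 g/mol = 0.0075915 mol
mass O = 0.2750 − (0.14590 + 0.0076522) = 0.12144 g → mol O = 0.12144 ÷ 15.999 = 0.0075907 mol
Divide by the smallest (0.0075907 mol): C 1.600, H 1.000, O 1.000
Multiplying each by 5 gives whole numbers: C 8.00, H 5.00, O 5.00
Empirical formula: C8H5O5
Empirical-formula mass = 181.12 g/mol; 362 ÷ 181.12 ≈ 2, so the molecular formula is C16H10O10.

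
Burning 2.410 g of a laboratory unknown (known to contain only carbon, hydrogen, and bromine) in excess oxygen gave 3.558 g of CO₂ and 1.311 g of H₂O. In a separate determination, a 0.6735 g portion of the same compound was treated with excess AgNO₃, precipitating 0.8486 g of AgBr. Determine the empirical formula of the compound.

mol C = 3.558 g CO₂ ÷ 44.009 g/mol = 0.080847 mol
mol H = 2 × 1.311 g H₂O ÷ 18.015 g/mol = 0.14555 mol
From the AgBr data: mol Br per gram of compound = (0.8486 ÷ 187.772) ÷ 0.6735 = 0.0067102 mol/g, so in the 2.410 g combustion sample mol Br = 0.016172 mol
Divide by the smallest (0.016172 mol): C 4.999, H 9.000, Br 1.000

C5H9Br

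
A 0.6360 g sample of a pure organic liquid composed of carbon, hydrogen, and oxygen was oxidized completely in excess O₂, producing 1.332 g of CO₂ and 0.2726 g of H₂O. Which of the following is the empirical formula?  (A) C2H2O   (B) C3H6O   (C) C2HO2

mol C = 1.332 g CO₂ ÷ 44.009 g/mol = 0.030267 mol
mol H = 2 × 0.2726 g H₂O ÷ 18.015 g/mol = 0.030264 mol
mass O = 0.6360 − (0.36353 + 0.030506) = 0.24196 g → mol O = 0.24196 ÷ 15.999 = 0.015124 mol
Divide by the smallest (0.015124 mol): C 2.001, H 2.001, O 1.000

(A) C2H2O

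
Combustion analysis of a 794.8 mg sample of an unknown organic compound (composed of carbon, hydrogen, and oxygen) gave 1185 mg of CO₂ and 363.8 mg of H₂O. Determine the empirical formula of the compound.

C2H3O2

mol C = 1.185 g CO₂ ÷ 44.009 g/mol = 0.026926 mol
mol H = 2 × 0.3638 g H₂O ÷ 18.015 g/mol = 0.040389 mol
mass O = 0.7948 − (0.32341 + 0.040712) = 0.43068 g → mol O = 0.43068 ÷ 15.999 = 0.026919 mol
Divide by the smallest (0.026919 mol): C 1.000, H 1.500, O 1.000
Multiplying each by 2 gives whole numbers: C 2.00, H 3.00, O 2.00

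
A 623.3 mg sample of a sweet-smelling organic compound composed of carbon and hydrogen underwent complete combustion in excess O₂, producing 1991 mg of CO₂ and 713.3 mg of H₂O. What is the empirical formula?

mol C = 1.991 g CO₂ ÷ 44.009 g/mol = 0.045241 mol
mol H = 2 × 0.7133 g H₂O ÷ 18.015 g/mol = 0.079190 mol
Divide by the smallest (0.045241 mol): C 1.000, H 1.750
Multiplying each by 4 gives whole numbers: C 4.00, H 7.00

C4H7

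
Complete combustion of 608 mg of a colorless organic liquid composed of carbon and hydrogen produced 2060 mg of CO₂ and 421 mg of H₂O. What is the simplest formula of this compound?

mol C = 2.06 g CO₂ ÷ 44.009 g/mol = 0.04681 mol
mol H = 2 × 0.421 g H₂O ÷ 18.015 g/mol = 0.04674 mol
Divide by the smallest (0.04674 mol): C 1.001, H 1.000

CH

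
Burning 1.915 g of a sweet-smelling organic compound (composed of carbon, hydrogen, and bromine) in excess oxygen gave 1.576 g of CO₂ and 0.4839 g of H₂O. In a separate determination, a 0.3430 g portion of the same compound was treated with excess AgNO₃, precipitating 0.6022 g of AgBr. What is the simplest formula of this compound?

mol C = 1.576 g CO₂ ÷ 44.009 g/mol = 0.035811 mol
mol H = 2 × 0.4839 g H₂O ÷ 18.015 g/mol = 0.053722 mol
From the AgBr data: mol Br per gram of compound = (0.6022 ÷ 187.772) ÷ 0.3430 = 0.0093501 mol/g, so in the 1.915 g combustion sample mol Br = 0.017905 mol
Divide by the smallest (0.017905 mol): C 2.000, H 3.000, Br 1.000

C2H3Br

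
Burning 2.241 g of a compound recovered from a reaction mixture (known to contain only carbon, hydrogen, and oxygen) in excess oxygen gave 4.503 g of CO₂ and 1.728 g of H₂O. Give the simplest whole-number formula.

mol C = 4.503 g CO₂ ÷ 44.009 g/mol = 0.10232 mol
mol H = 2 × 1.728 g H₂O ÷ 18.015 g/mol = 0.19184 mol
mass O = 2.241 − (1.2290 + 0.19337) = 0.81866 g → mol O = 0.81866 ÷ 15.999 = 0.051169 mol
Divide by the smallest (0.051169 mol): C 2.000, H 3.749, O 1.000
Multiplying each by 4 gives whole numbers: C 8.00, H 15.00, O 4.00

C8H15O4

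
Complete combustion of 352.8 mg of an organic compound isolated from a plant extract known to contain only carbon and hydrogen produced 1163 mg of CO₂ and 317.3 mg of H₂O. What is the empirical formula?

mol C = 1.163 g CO₂ ÷ 44.009 g/mol = 0.026426 mol
mol H = 2 × 0.3173 g H₂O ÷ 18.015 g/mol = 0.035226 mol
Divide by the smallest (0.026426 mol): C 1.000, H 1.333
Multiplying each by 3 gives whole numbers: C 3.00, H 4.00

C3H4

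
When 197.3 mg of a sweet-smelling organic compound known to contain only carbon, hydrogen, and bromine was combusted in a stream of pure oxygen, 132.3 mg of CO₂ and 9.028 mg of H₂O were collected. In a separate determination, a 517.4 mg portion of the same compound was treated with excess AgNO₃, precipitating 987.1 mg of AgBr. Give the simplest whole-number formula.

mol C = 0.1323 g CO₂ ÷ 44.009 g/mol = 0.0030062 mol
mol H = 2 × 0.009028 g H₂O ÷ 18.015 g/mol = 0.0010023 mol
From the AgBr data: mol Br per gram of compound = (0.9871 ÷ 187.772) ÷ 0.5174 = 0.010160 mol/g, so in the 0.1973 g combustion sample mol Br = 0.0020046 mol
Divide by the smallest (0.0010023 mol): C 2.999, H 1.000, Br 2.000

C3HBr2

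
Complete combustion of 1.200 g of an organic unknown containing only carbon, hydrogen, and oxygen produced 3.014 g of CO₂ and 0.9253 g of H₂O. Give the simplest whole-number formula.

C4H6O

mol C = 3.014 g CO₂ ÷ 44.009 g/mol = 0.068486 mol
mol H = 2 × 0.9253 g H₂O ÷ 18.015 g/mol = 0.10273 mol
mass O = 1.200 − (0.82259 + 0.10355) = 0.27387 g → mol O = 0.27387 ÷ 15.999 = 0.017118 mol
Divide by the smallest (0.017118 mol): C 4.001, H 6.001, O 1.000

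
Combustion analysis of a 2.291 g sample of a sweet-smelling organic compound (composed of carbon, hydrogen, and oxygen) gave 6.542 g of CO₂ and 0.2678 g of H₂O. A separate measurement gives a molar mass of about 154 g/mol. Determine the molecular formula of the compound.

mol C = 6.542 g CO₂ ÷ 44.009 g/mol = 0.14865 mol
mol H = 2 × 0.2678 g H₂O ÷ 18.015 g/mol = 0.029731 mol
mass O = 2.291 − (1.7855 + 0.029969) = 0.47558 g → mol O = 0.47558 ÷ 15.999 = 0.029726 mol
Divide by the smallest (0.029726 mol): C 5.001, H 1.000, O 1.000
Empirical formula: C5HO
Empirical-formula mass = 77.06 g/mol; 154 ÷ 77.06 ≈ 2, so the molecular formula is C10H2O2.

C10H2O2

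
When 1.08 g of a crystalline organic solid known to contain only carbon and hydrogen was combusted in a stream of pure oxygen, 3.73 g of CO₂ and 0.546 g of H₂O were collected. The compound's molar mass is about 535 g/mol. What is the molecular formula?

C42H30

mol C = 3.73 g CO₂ ÷ 44.009 g/mol = 0.08476 mol
mol H = 2 × 0.546 g H₂O ÷ 18.015 g/mol = 0.06062 mol
Divide by the smallest (0.06062 mol): C 1.398, H 1.000
Multiplying each by 5 gives whole numbers: C 6.99, H 5.00
Empirical formula: C7H5
Empirical-formula mass = 89.12 g/mol; 535 ÷ 89.12 ≈ 6, so the molecular formula is C42H30.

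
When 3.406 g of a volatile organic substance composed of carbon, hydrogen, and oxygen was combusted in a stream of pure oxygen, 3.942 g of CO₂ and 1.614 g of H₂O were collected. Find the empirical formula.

C2H4O3

mol C = 3.942 g CO₂ ÷ 44.009 g/mol = 0.089573 mol
mol H = 2 × 1.614 g H₂O ÷ 18.015 g/mol = 0.17918 mol
mass O = 3.406 − (1.0759 + 0.18062) = 2.1495 g → mol O = 2.1495 ÷ 15.999 = 0.13435 mol
Divide by the smallest (0.089573 mol): C 1.000, H 2.000, O 1.500
Multiplying each by 2 gives whole numbers: C 2.00, H 4.00, O 3.00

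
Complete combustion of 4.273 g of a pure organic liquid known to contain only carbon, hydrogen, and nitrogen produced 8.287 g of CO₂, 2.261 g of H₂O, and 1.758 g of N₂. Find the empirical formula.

mol C = 8.287 g CO₂ ÷ 44.009 g/mol = 0.18830 mol
mol H = 2 × 2.261 g H₂O ÷ 18.015 g/mol = 0.25101 mol
mol N = 2 × 1.758 g N₂ ÷ 28.014 g/mol = 0.12551 mol
Divide by the smallest (0.12551 mol): C 1.500, H 2.000, N 1.000
Multiplying each by 2 gives whole numbers: C 3.00, H 4.00, N 2.00

C3H4N2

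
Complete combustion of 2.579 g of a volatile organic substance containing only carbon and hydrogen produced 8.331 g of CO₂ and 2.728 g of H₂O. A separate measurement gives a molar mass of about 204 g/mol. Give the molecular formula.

C15H24

mol C = 8.331 g CO₂ ÷ 44.009 g/mol = 0.18930 mol
mol H = 2 × 2.728 g H₂O ÷ 18.015 g/mol = 0.30286 mol
Divide by the smallest (0.18930 mol): C 1.000, H 1.600
Multiplying each by 5 gives whole numbers: C 5.00, H 8.00
Empirical formula: C5H8
Empirical-formula mass = 68.12 g/mol; 204 ÷ 68.12 ≈ 3, so the molecular formula is C15H24.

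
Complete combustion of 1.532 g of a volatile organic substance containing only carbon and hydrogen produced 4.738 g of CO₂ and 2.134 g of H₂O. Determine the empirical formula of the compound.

mol C = 4.738 g CO₂ ÷ 44.009 g/mol = 0.10766 mol
mol H = 2 × 2.134 g H₂O ÷ 18.015 g/mol = 0.23691 mol
Divide by the smallest (0.10766 mol): C 1.000, H 2.201
Multiplying each by 5 gives whole numbers: C 5.00, H 11.00

C5H11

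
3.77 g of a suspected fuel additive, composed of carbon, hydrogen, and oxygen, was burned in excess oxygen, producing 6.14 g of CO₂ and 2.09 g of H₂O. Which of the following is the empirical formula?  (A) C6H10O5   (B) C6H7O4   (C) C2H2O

(A) C6H10O5

mol C = 6.14 g CO₂ ÷ 44.009 g/mol = 0.1395 mol
mol H = 2 × 2.09 g H₂O ÷ 18.015 g/mol = 0.2320 mol
mass O = 3.77 − (1.676 + 0.2339) = 1.860 g → mol O = 1.860 ÷ 15.999 = 0.1163 mol
Divide by the smallest (0.1163 mol): C 1.200, H 1.995, O 1.000
Multiplying each by 5 gives whole numbers: C 6.00, H 9.98, O 5.00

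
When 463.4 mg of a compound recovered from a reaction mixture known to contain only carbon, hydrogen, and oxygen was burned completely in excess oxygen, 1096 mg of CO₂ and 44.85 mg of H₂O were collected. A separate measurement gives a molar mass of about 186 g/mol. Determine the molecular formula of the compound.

mol C = 1.096 g CO₂ ÷ 44.009 g/mol = 0.024904 mol
mol H = 2 × 0.04485 g H₂O ÷ 18.015 g/mol = 0.0049792 mol
mass O = 0.4634 − (0.29912 + 0.0050190) = 0.15926 g → mol O = 0.15926 ÷ 15.999 = 0.0099543 mol
Divide by the smallest (0.0049792 mol): C 5.002, H 1.000, O 1.999
Empirical formula: C5HO2
Empirical-formula mass = 93.06 g/mol; 186 ÷ 93.06 ≈ 2, so the molecular formula is C10H2O4.

C10H2O4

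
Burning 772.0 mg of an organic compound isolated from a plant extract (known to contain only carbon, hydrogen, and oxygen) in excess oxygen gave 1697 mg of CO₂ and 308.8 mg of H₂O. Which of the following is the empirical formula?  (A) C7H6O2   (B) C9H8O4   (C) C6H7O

mol C = 1.697 g CO₂ ÷ 44.009 g/mol = 0.038560 mol
mol H = 2 × 0.3088 g H₂O ÷ 18.015 g/mol = 0.034283 mol
mass O = 0.7720 − (0.46315 + 0.034557) = 0.27430 g → mol O = 0.27430 ÷ 15.999 = 0.017145 mol
Divide by the smallest (0.017145 mol): C 2.249, H 2.000, O 1.000
Multiplying each by 4 gives whole numbers: C 9.00, H 8.00, O 4.00

(B) C9H8O4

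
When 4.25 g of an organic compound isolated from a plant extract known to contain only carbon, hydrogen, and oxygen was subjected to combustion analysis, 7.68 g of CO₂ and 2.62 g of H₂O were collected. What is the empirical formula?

C3H5O2

mol C = 7.68 g CO₂ ÷ 44.009 g/mol = 0.1745 mol
mol H = 2 × 2.62 g H₂O ÷ 18.015 g/mol = 0.2909 mol
mass O = 4.25 − (2.096 + 0.2932) = 1.861 g → mol O = 1.861 ÷ 15.999 = 0.1163 mol
Divide by the smallest (0.1163 mol): C 1.500, H 2.501, O 1.000
Multiplying each by 2 gives whole numbers: C 3.00, H 5.00, O 2.00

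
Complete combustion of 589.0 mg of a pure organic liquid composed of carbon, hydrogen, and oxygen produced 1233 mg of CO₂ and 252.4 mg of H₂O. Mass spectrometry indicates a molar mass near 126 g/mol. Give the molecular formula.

mol C = 1.233 g CO₂ ÷ 44.009 g/mol = 0.028017 mol
mol H = 2 × 0.2524 g H₂O ÷ 18.015 g/mol = 0.028021 mol
mass O = 0.5890 − (0.33651 + 0.028245) = 0.22424 g → mol O = 0.22424 ÷ 15.999 = 0.014016 mol
Divide by the smallest (0.014016 mol): C 1.999, H 1.999, O 1.000
Empirical formula: C2H2O
Empirical-formula mass = 42.04 g/mol; 126 ÷ 42.04 ≈ 3, so the molecular formula is C6H6O3.

C6H6O3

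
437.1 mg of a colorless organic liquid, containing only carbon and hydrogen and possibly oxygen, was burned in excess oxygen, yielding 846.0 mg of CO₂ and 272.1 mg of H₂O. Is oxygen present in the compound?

yes

mol C = 0.8460 g CO₂ ÷ 44.009 g/mol = 0.019223 mol
mol H = 2 × 0.2721 g H₂O ÷ 18.015 g/mol = 0.030208 mol
C and H account for only 0.26134 g of the 0.4371 g sample; the remaining 0.17576 g must be oxygen.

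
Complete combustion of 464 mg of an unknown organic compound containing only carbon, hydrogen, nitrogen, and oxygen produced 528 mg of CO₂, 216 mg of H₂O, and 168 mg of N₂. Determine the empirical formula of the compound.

C3H6N3O2

mol C = 0.528 g CO₂ ÷ 44.009 g/mol = 0.01200 mol
mol H = 2 × 0.216 g H₂O ÷ 18.015 g/mol = 0.02398 mol
mol N = 2 × 0.168 g N₂ ÷ 28.014 g/mol = 0.01199 mol
mass O = 0.464 − (0.1441 + 0.02417 + 0.1680) = 0.1277 g → mol O = 0.1277 ÷ 15.999 = 0.007983 mol
Divide by the smallest (0.007983 mol): C 1.503, H 3.004, N 1.502, O 1.000
Multiplying each by 2 gives whole numbers: C 3.01, H 6.01, N 3.00, O 2.00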